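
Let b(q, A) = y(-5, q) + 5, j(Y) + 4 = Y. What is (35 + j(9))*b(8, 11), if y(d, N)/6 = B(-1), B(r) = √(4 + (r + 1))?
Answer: 680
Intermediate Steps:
j(Y) = -4 + Y
B(r) = √(5 + r) (B(r) = √(4 + (1 + r)) = √(5 + r))
y(d, N) = 12 (y(d, N) = 6*√(5 - 1) = 6*√4 = 6*2 = 12)
b(q, A) = 17 (b(q, A) = 12 + 5 = 17)
(35 + j(9))*b(8, 11) = (35 + (-4 + 9))*17 = (35 + 5)*17 = 40*17 = 680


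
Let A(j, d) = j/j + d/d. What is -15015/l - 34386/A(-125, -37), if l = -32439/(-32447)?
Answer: -31664104/983 ≈ -32212.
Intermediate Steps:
l = 32439/32447 (l = -32439*(-1/32447) = 32439/32447 ≈ 0.99975)
A(j, d) = 2 (A(j, d) = 1 + 1 = 2)
-15015/l - 34386/A(-125, -37) = -15015/32439/32447 - 34386/2 = -15015*32447/32439 - 34386*½ = -14763385/983 - 17193 = -31664104/983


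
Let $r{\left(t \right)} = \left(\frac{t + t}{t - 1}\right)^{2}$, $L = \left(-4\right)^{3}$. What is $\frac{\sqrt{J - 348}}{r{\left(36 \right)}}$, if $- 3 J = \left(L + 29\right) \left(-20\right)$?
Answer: $\frac{1225 i \sqrt{327}}{3888} \approx 5.6975 i$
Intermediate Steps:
$L = -64$
$r{\left(t \right)} = \frac{4 t^{2}}{\left(-1 + t\right)^{2}}$ ($r{\left(t \right)} = \left(\frac{2 t}{-1 + t}\right)^{2} = \frac{4 t^{2}}{\left(-1 + t\right)^{2}}$)
$J = - \frac{700}{3}$ ($J = - \frac{\left(-64 + 29\right) \left(-20\right)}{3} = - \frac{\left(-35\right) \left(-20\right)}{3} = \left(- \frac{1}{3}\right) 700 = - \frac{700}{3} \approx -233.33$)
$\frac{\sqrt{J - 348}}{r{\left(36 \right)}} = \frac{\sqrt{- \frac{700}{3} - 348}}{4 \cdot 36^{2} \frac{1}{\left(-1 + 36\right)^{2}}} = \frac{\sqrt{- \frac{1744}{3}}}{4 \cdot 1296 \cdot \frac{1}{1225}} = \frac{\frac{4}{3} i \sqrt{327}}{4 \cdot 1296 \cdot \frac{1}{1225}} = \frac{\frac{4}{3} i \sqrt{327}}{\frac{5184}{1225}} = \frac{4 i \sqrt{327}}{3} \cdot \frac{1225}{5184} = \frac{1225 i \sqrt{327}}{3888}$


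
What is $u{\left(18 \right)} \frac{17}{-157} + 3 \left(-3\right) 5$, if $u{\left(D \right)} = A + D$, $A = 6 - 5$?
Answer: $- \frac{7388}{157} \approx -47.057$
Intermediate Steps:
$A = 1$
$u{\left(D \right)} = 1 + D$
$u{\left(18 \right)} \frac{17}{-157} + 3 \left(-3\right) 5 = \left(1 + 18\right) \frac{17}{-157} + 3 \left(-3\right) 5 = 19 \cdot 17 \left(- \frac{1}{157}\right) - 45 = 19 \left(- \frac{17}{157}\right) - 45 = - \frac{323}{157} - 45 = - \frac{7388}{157}$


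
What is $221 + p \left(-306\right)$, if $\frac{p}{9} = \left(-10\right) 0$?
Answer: $221$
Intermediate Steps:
$p = 0$ ($p = 9 \left(\left(-10\right) 0\right) = 9 \cdot 0 = 0$)
$221 + p \left(-306\right) = 221 + 0 \left(-306\right) = 221 + 0 = 221$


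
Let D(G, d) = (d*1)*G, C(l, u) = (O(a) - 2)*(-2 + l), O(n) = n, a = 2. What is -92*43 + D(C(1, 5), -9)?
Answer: -3956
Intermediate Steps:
C(l, u) = 0 (C(l, u) = (2 - 2)*(-2 + l) = 0*(-2 + l) = 0)
D(G, d) = G*d (D(G, d) = d*G = G*d)
-92*43 + D(C(1, 5), -9) = -92*43 + 0*(-9) = -3956 + 0 = -3956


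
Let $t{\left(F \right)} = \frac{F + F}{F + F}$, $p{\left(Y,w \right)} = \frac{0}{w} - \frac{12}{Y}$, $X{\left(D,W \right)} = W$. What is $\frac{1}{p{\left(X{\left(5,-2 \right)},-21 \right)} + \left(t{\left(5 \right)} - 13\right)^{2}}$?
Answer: $\frac{1}{150} \approx 0.0066667$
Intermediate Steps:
$p{\left(Y,w \right)} = - \frac{12}{Y}$ ($p{\left(Y,w \right)} = 0 - \frac{12}{Y} = - \frac{12}{Y}$)
$t{\left(F \right)} = 1$ ($t{\left(F \right)} = \frac{2 F}{2 F} = 2 F \frac{1}{2 F} = 1$)
$\frac{1}{p{\left(X{\left(5,-2 \right)},-21 \right)} + \left(t{\left(5 \right)} - 13\right)^{2}} = \frac{1}{- \frac{12}{-2} + \left(1 - 13\right)^{2}} = \frac{1}{\left(-12\right) \left(- \frac{1}{2}\right) + \left(-12\right)^{2}} = \frac{1}{6 + 144} = \frac{1}{150}$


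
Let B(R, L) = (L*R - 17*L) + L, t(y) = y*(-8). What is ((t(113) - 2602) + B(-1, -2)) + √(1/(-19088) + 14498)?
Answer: -3472 + 3*√36683135871/4772 ≈ -3351.6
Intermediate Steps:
t(y) = -8*y
B(R, L) = -16*L + L*R (B(R, L) = (-17*L + L*R) + L = -16*L + L*R)
((t(113) - 2602) + B(-1, -2)) + √(1/(-19088) + 14498) = ((-8*113 - 2602) - 2*(-16 - 1)) + √(1/(-19088) + 14498) = ((-904 - 2602) - 2*(-17)) + √(-1/19088 + 14498) = (-3506 + 34) + √(276737823/19088) = -3472 + 3*√36683135871/4772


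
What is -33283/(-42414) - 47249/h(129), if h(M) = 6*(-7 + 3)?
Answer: 111378771/56552 ≈ 1969.5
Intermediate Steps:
h(M) = -24 (h(M) = 6*(-4) = -24)
-33283/(-42414) - 47249/h(129) = -33283/(-42414) - 47249/(-24) = -33283*(-1/42414) - 47249*(-1/24) = 33283/42414 + 47249/24 = 111378771/56552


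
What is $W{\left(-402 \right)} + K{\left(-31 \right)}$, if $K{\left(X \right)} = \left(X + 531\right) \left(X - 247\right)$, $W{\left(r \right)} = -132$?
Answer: $-139132$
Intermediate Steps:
$K{\left(X \right)} = \left(-247 + X\right) \left(531 + X\right)$ ($K{\left(X \right)} = \left(531 + X\right) \left(-247 + X\right) = \left(-247 + X\right) \left(531 + X\right)$)
$W{\left(-402 \right)} + K{\left(-31 \right)} = -132 + \left(-131157 + \left(-31\right)^{2} + 284 \left(-31\right)\right) = -132 - 139000 = -139132$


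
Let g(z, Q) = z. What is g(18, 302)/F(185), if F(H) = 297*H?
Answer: 2/6105 ≈ 0.00032760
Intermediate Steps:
g(18, 302)/F(185) = 18/((297*185)) = 18/54945 = 18*(1/54945) = 2/6105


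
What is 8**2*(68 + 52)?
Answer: 7680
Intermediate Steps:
8**2*(68 + 52) = 64*120 = 7680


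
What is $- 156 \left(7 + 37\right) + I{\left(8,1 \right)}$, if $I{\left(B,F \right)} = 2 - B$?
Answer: $-6870$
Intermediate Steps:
$- 156 \left(7 + 37\right) + I{\left(8,1 \right)} = - 156 \left(7 + 37\right) + \left(2 - 8\right) = \left(-156\right) 44 + \left(2 - 8\right) = -6864 - 6 = -6870$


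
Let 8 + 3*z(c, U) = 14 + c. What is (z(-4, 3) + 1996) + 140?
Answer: 6410/3 ≈ 2136.7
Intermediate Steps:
z(c, U) = 2 + c/3 (z(c, U) = -8/3 + (14 + c)/3 = -8/3 + (14/3 + c/3) = 2 + c/3)
(z(-4, 3) + 1996) + 140 = ((2 + (⅓)*(-4)) + 1996) + 140 = ((2 - 4/3) + 1996) + 140 = (⅔ + 1996) + 140 = 5990/3 + 140 = 6410/3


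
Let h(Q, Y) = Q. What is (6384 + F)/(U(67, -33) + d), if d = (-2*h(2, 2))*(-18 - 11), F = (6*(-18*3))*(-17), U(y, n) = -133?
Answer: -11892/17 ≈ -699.53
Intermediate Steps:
F = 5508 (F = (6*(-54))*(-17) = -324*(-17) = 5508)
d = 116 (d = (-2*2)*(-18 - 11) = -4*(-29) = 116)
(6384 + F)/(U(67, -33) + d) = (6384 + 5508)/(-133 + 116) = 11892/(-17) = 11892*(-1/17) = -11892/17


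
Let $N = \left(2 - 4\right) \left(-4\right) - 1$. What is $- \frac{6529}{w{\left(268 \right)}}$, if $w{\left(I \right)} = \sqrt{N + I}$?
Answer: $- \frac{6529 \sqrt{11}}{55} \approx -393.71$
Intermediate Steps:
$N = 7$ ($N = \left(2 - 4\right) \left(-4\right) - 1 = \left(-2\right) \left(-4\right) - 1 = 8 - 1 = 7$)
$w{\left(I \right)} = \sqrt{7 + I}$
$- \frac{6529}{w{\left(268 \right)}} = - \frac{6529}{\sqrt{7 + 268}} = - \frac{6529}{\sqrt{275}} = - \frac{6529}{5 \sqrt{11}} = - 6529 \frac{\sqrt{11}}{55} = - \frac{6529 \sqrt{11}}{55}$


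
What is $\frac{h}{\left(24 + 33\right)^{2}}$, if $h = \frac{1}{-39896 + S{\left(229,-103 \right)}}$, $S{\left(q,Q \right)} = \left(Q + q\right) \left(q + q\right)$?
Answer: $\frac{1}{57871188} \approx 1.728 \cdot 10^{-8}$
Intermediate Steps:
$S{\left(q,Q \right)} = 2 q \left(Q + q\right)$ ($S{\left(q,Q \right)} = \left(Q + q\right) 2 q = 2 q \left(Q + q\right)$)
$h = \frac{1}{17812}$ ($h = \frac{1}{-39896 + 2 \cdot 229 \left(-103 + 229\right)} = \frac{1}{-39896 + 2 \cdot 229 \cdot 126} = \frac{1}{-39896 + 57708} = \frac{1}{17812} \approx 5.6142 \cdot 10^{-5}$)
$\frac{h}{\left(24 + 33\right)^{2}} = \frac{1}{17812 \left(24 + 33\right)^{2}} = \frac{1}{17812 \cdot 57^{2}} = \frac{1}{17812 \cdot 3249} = \frac{1}{17812} \cdot \frac{1}{3249} = \frac{1}{57871188}$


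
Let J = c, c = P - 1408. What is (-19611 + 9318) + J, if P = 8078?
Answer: -3623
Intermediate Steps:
c = 6670 (c = 8078 - 1408 = 6670)
J = 6670
(-19611 + 9318) + J = (-19611 + 9318) + 6670 = -10293 + 6670 = -3623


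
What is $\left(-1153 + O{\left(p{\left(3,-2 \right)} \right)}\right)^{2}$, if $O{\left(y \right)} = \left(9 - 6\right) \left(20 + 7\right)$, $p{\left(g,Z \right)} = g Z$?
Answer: $1149184$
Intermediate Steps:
$p{\left(g,Z \right)} = Z g$
$O{\left(y \right)} = 81$ ($O{\left(y \right)} = 3 \cdot 27 = 81$)
$\left(-1153 + O{\left(p{\left(3,-2 \right)} \right)}\right)^{2} = \left(-1153 + 81\right)^{2} = \left(-1072\right)^{2} = 1149184$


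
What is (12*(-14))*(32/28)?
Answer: -192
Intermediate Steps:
(12*(-14))*(32/28) = -5376/28 = -168*8/7 = -192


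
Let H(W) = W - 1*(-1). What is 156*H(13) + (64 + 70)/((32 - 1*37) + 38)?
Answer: 72206/33 ≈ 2188.1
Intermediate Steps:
H(W) = 1 + W (H(W) = W + 1 = 1 + W)
156*H(13) + (64 + 70)/((32 - 1*37) + 38) = 156*(1 + 13) + (64 + 70)/((32 - 1*37) + 38) = 156*14 + 134/((32 - 37) + 38) = 2184 + 134/(-5 + 38) = 2184 + 134/33 = 72206/33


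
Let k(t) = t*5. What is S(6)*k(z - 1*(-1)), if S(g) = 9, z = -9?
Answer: -360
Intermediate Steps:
k(t) = 5*t
S(6)*k(z - 1*(-1)) = 9*(5*(-9 - 1*(-1))) = 9*(5*(-9 + 1)) = 9*(5*(-8)) = 9*(-40) = -360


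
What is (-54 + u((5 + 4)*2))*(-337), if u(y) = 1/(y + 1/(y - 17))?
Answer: 345425/19 ≈ 18180.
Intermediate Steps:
u(y) = 1/(y + 1/(-17 + y))
(-54 + u((5 + 4)*2))*(-337) = (-54 + (-17 + (5 + 4)*2)/(1 + ((5 + 4)*2)² - 17*(5 + 4)*2))*(-337) = (-54 + (-17 + 9*2)/(1 + (9*2)² - 153*2))*(-337) = (-54 + (-17 + 18)/(1 + 18² - 17*18))*(-337) = (-54 + 1/(1 + 324 - 306))*(-337) = (-54 + 1/19)*(-337) = -1025/19*(-337) = 345425/19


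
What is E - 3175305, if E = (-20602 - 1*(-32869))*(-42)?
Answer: -3690519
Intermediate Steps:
E = -515214 (E = (-20602 + 32869)*(-42) = 12267*(-42) = -515214)
E - 3175305 = -515214 - 3175305 = -3690519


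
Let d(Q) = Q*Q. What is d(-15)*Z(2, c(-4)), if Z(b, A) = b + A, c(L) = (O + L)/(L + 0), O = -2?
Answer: 1575/2 ≈ 787.50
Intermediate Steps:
d(Q) = Q²
c(L) = (-2 + L)/L (c(L) = (-2 + L)/(L + 0) = (-2 + L)/L)
Z(b, A) = A + b
d(-15)*Z(2, c(-4)) = (-15)²*((-2 - 4)/(-4) + 2) = 225*(-¼*(-6) + 2) = 225*(3/2 + 2) = 225*(7/2) = 1575/2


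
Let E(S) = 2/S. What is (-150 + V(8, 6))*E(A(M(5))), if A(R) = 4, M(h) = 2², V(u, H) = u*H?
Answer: -51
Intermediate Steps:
V(u, H) = H*u
M(h) = 4
(-150 + V(8, 6))*E(A(M(5))) = (-150 + 6*8)*(2/4) = (-150 + 48)*(2*(¼)) = -102*½ = -51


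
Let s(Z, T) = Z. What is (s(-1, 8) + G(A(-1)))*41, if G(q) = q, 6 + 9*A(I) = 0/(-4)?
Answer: -205/3 ≈ -68.333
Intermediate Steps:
A(I) = -⅔ (A(I) = -⅔ + (0/(-4))/9 = -⅔ + (0*(-¼))/9 = -⅔ + (⅑)*0 = -⅔ + 0 = -⅔)
(s(-1, 8) + G(A(-1)))*41 = (-1 - ⅔)*41 = -5/3*41 = -205/3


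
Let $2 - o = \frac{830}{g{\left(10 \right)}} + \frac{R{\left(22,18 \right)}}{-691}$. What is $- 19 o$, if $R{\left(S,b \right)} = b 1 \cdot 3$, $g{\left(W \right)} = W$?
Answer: $\frac{1062423}{691} \approx 1537.5$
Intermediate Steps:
$R{\left(S,b \right)} = 3 b$ ($R{\left(S,b \right)} = b 3 = 3 b$)
$o = - \frac{55917}{691}$ ($o = 2 - \left(\frac{830}{10} + \frac{3 \cdot 18}{-691}\right) = 2 - \left(830 \cdot \frac{1}{10} + 54 \left(- \frac{1}{691}\right)\right) = 2 - \left(83 - \frac{54}{691}\right) = 2 - \frac{57299}{691} = - \frac{55917}{691} \approx -80.922$)
$- 19 o = \left(-19\right) \left(- \frac{55917}{691}\right) = \frac{1062423}{691}$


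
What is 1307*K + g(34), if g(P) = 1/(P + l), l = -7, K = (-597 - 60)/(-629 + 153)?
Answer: 23185349/12852 ≈ 1804.0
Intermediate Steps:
K = 657/476 (K = -657/(-476) = -657*(-1/476) = 657/476 ≈ 1.3803)
g(P) = 1/(-7 + P) (g(P) = 1/(P - 7) = 1/(-7 + P))
1307*K + g(34) = 1307*(657/476) + 1/(-7 + 34) = 858699/476 + 1/27 = 23185349/12852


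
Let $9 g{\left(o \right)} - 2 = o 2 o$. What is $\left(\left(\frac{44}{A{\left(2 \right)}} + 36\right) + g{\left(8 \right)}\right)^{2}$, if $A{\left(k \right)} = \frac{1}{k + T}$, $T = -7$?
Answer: $\frac{2328676}{81} \approx 28749.0$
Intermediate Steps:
$g{\left(o \right)} = \frac{2}{9} + \frac{2 o^{2}}{9}$ ($g{\left(o \right)} = \frac{2}{9} + \frac{o 2 o}{9} = \frac{2}{9} + \frac{2 o o}{9} = \frac{2}{9} + \frac{2 o^{2}}{9}$)
$A{\left(k \right)} = \frac{1}{-7 + k}$ ($A{\left(k \right)} = \frac{1}{k - 7} = \frac{1}{-7 + k}$)
$\left(\left(\frac{44}{A{\left(2 \right)}} + 36\right) + g{\left(8 \right)}\right)^{2} = \left(\left(\frac{44}{\frac{1}{-7 + 2}} + 36\right) + \left(\frac{2}{9} + \frac{2 \cdot 8^{2}}{9}\right)\right)^{2} = \left(\left(\frac{44}{\frac{1}{-5}} + 36\right) + \left(\frac{2}{9} + \frac{2}{9} \cdot 64\right)\right)^{2} = \left(\left(\frac{44}{- \frac{1}{5}} + 36\right) + \left(\frac{2}{9} + \frac{128}{9}\right)\right)^{2} = \left(\left(44 \left(-5\right) + 36\right) + \frac{130}{9}\right)^{2} = \left(\left(-220 + 36\right) + \frac{130}{9}\right)^{2} = \left(-184 + \frac{130}{9}\right)^{2} = \left(- \frac{1526}{9}\right)^{2} = \frac{2328676}{81}$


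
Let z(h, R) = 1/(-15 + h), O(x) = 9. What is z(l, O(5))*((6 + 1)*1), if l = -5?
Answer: -7/20 ≈ -0.35000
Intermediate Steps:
z(l, O(5))*((6 + 1)*1) = ((6 + 1)*1)/(-15 - 5) = (7*1)/(-20) = -1/20*7 = -7/20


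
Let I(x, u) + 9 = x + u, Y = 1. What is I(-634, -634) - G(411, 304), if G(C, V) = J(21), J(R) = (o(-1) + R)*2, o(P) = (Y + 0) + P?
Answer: -1319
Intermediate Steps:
o(P) = 1 + P (o(P) = (1 + 0) + P = 1 + P)
J(R) = 2*R (J(R) = ((1 - 1) + R)*2 = (0 + R)*2 = R*2 = 2*R)
G(C, V) = 42 (G(C, V) = 2*21 = 42)
I(x, u) = -9 + u + x (I(x, u) = -9 + (x + u) = -9 + (u + x) = -9 + u + x)
I(-634, -634) - G(411, 304) = (-9 - 634 - 634) - 1*42 = -1277 - 42 = -1319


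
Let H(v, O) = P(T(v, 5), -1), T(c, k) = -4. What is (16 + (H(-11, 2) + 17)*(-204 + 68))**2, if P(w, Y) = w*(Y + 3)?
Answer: 1459264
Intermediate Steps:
P(w, Y) = w*(3 + Y)
H(v, O) = -8 (H(v, O) = -4*(3 - 1) = -4*2 = -8)
(16 + (H(-11, 2) + 17)*(-204 + 68))**2 = (16 + (-8 + 17)*(-204 + 68))**2 = (16 + 9*(-136))**2 = (16 - 1224)**2 = (-1208)**2 = 1459264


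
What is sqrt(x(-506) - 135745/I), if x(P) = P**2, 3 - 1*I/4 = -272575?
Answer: sqrt(263296188550974)/32068 ≈ 506.00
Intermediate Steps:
I = 1090312 (I = 12 - 4*(-272575) = 12 + 1090300 = 1090312)
sqrt(x(-506) - 135745/I) = sqrt((-506)**2 - 135745/1090312) = sqrt(256036 - 135745*1/1090312) = sqrt(256036 - 7985/64136) = sqrt(16421116911/64136) = sqrt(263296188550974)/32068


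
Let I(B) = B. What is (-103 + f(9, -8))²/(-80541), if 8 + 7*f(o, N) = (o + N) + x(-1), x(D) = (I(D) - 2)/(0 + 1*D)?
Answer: -525625/3946509 ≈ -0.13319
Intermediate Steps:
x(D) = (-2 + D)/D (x(D) = (D - 2)/(0 + 1*D) = (-2 + D)/(0 + D) = (-2 + D)/D)
f(o, N) = -5/7 + N/7 + o/7 (f(o, N) = -8/7 + ((o + N) + (-2 - 1)/(-1))/7 = -8/7 + ((N + o) - 1*(-3))/7 = -8/7 + ((N + o) + 3)/7 = -8/7 + (3 + N + o)/7 = -8/7 + (3/7 + N/7 + o/7) = -5/7 + N/7 + o/7)
(-103 + f(9, -8))²/(-80541) = (-103 + (-5/7 + (⅐)*(-8) + (⅐)*9))²/(-80541) = (-103 + (-5/7 - 8/7 + 9/7))²*(-1/80541) = (-103 - 4/7)²*(-1/80541) = (-725/7)²*(-1/80541) = (525625/49)*(-1/80541) = -525625/3946509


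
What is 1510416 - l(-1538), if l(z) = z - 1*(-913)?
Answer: 1511041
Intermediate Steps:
l(z) = 913 + z (l(z) = z + 913 = 913 + z)
1510416 - l(-1538) = 1510416 - (913 - 1538) = 1510416 - 1*(-625) = 1510416 + 625 = 1511041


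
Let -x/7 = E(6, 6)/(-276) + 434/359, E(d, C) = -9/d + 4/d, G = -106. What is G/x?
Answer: 63017424/5043493 ≈ 12.495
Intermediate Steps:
E(d, C) = -5/d
x = -5043493/594504 (x = -7*(-5/6/(-276) + 434/359) = -7*(-5*1/6*(-1/276) + 434*(1/359)) = -7*(-5/6*(-1/276) + 434/359) = -7*(5/1656 + 434/359) = -7*720499/594504 = -5043493/594504 ≈ -8.4835)
G/x = -106/(-5043493/594504) = -106*(-594504/5043493) = 63017424/5043493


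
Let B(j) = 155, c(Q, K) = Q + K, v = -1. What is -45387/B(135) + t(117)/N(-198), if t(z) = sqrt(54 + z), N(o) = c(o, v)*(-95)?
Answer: -45387/155 + 3*sqrt(19)/18905 ≈ -292.82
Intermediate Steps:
c(Q, K) = K + Q
N(o) = 95 - 95*o (N(o) = (-1 + o)*(-95) = 95 - 95*o)
-45387/B(135) + t(117)/N(-198) = -45387/155 + sqrt(54 + 117)/(95 - 95*(-198)) = -45387*1/155 + sqrt(171)/(95 + 18810) = -45387/155 + (3*sqrt(19))/18905 = -45387/155 + (3*sqrt(19))*(1/18905) = -45387/155 + 3*sqrt(19)/18905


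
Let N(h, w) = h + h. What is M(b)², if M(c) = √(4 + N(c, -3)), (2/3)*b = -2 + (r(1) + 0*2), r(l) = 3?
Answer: 7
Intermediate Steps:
N(h, w) = 2*h
b = 3/2 (b = 3*(-2 + (3 + 0*2))/2 = 3*(-2 + (3 + 0))/2 = 3*(-2 + 3)/2 = (3/2)*1 = 3/2 ≈ 1.5000)
M(c) = √(4 + 2*c)
M(b)² = (√(4 + 2*(3/2)))² = (√(4 + 3))² = (√7)² = 7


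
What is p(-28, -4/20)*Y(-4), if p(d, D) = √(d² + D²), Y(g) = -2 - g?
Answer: 2*√19601/5 ≈ 56.001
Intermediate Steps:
p(d, D) = √(D² + d²)
p(-28, -4/20)*Y(-4) = √((-4/20)² + (-28)²)*(-2 - 1*(-4)) = √((-4*1/20)² + 784)*(-2 + 4) = √((-⅕)² + 784)*2 = √(1/25 + 784)*2 = √(19601/25)*2 = (√19601/5)*2 = 2*√19601/5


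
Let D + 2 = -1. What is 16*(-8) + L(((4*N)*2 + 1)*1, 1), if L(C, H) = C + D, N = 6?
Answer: -82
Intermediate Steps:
D = -3 (D = -2 - 1 = -3)
L(C, H) = -3 + C (L(C, H) = C - 3 = -3 + C)
16*(-8) + L(((4*N)*2 + 1)*1, 1) = 16*(-8) + (-3 + ((4*6)*2 + 1)*1) = -128 + (-3 + (24*2 + 1)*1) = -128 + (-3 + (48 + 1)*1) = -128 + (-3 + 49*1) = -128 + (-3 + 49) = -128 + 46 = -82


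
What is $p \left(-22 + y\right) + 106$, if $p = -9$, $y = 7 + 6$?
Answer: $187$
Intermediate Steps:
$y = 13$
$p \left(-22 + y\right) + 106 = - 9 \left(-22 + 13\right) + 106 = \left(-9\right) \left(-9\right) + 106 = 81 + 106 = 187$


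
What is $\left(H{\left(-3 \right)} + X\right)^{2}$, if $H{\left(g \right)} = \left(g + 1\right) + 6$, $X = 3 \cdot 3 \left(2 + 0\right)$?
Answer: $484$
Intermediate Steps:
$X = 18$ ($X = 9 \cdot 2 = 18$)
$H{\left(g \right)} = 7 + g$ ($H{\left(g \right)} = \left(1 + g\right) + 6 = 7 + g$)
$\left(H{\left(-3 \right)} + X\right)^{2} = \left(\left(7 - 3\right) + 18\right)^{2} = \left(4 + 18\right)^{2} = 22^{2} = 484$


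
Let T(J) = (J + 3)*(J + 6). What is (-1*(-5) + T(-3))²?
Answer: 25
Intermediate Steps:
T(J) = (3 + J)*(6 + J)
(-1*(-5) + T(-3))² = (-1*(-5) + (18 + (-3)² + 9*(-3)))² = (5 + (18 + 9 - 27))² = (5 + 0)² = 5² = 25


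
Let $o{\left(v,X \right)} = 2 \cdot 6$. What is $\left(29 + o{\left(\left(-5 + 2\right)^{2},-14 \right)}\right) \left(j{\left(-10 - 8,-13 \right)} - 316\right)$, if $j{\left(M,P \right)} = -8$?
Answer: $-13284$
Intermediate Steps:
$o{\left(v,X \right)} = 12$
$\left(29 + o{\left(\left(-5 + 2\right)^{2},-14 \right)}\right) \left(j{\left(-10 - 8,-13 \right)} - 316\right) = \left(29 + 12\right) \left(-8 - 316\right) = 41 \left(-324\right) = -13284$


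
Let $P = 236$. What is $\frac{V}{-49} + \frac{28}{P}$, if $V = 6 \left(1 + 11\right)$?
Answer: $- \frac{3905}{2891} \approx -1.3507$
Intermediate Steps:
$V = 72$ ($V = 6 \cdot 12 = 72$)
$\frac{V}{-49} + \frac{28}{P} = \frac{72}{-49} + \frac{28}{236} = 72 \left(- \frac{1}{49}\right) + 28 \cdot \frac{1}{236} = - \frac{72}{49} + \frac{7}{59} = - \frac{3905}{2891}$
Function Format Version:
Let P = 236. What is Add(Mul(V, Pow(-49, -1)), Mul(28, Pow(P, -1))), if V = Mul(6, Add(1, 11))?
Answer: Rational(-3905, 2891) ≈ -1.3507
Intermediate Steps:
V = 72 (V = Mul(6, 12) = 72)
Add(Mul(V, Pow(-49, -1)), Mul(28, Pow(P, -1))) = Add(Mul(72, Pow(-49, -1)), Mul(28, Pow(236, -1))) = Add(Mul(72, Rational(-1, 49)), Mul(28, Rational(1, 236))) = Add(Rational(-72, 49), Rational(7, 59)) = Rational(-3905, 2891)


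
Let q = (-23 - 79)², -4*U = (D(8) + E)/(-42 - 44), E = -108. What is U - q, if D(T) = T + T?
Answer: -894767/86 ≈ -10404.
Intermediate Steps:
D(T) = 2*T
U = -23/86 (U = -(2*8 - 108)/(4*(-42 - 44)) = -(16 - 108)/(4*(-86)) = -(-1)*(-92)/344 = -¼*46/43 = -23/86 ≈ -0.26744)
q = 10404 (q = (-102)² = 10404)
U - q = -23/86 - 1*10404 = -23/86 - 10404 = -894767/86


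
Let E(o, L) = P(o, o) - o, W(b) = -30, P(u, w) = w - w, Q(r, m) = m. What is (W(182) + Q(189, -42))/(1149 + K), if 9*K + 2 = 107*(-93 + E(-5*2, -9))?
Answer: -4/9 ≈ -0.44444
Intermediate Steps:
P(u, w) = 0
E(o, L) = -o (E(o, L) = 0 - o = -o)
K = -987 (K = -2/9 + (107*(-93 - (-5)*2))/9 = -2/9 + (107*(-93 - 1*(-10)))/9 = -2/9 + (107*(-93 + 10))/9 = -2/9 + (107*(-83))/9 = -2/9 + (⅑)*(-8881) = -2/9 - 8881/9 = -987)
(W(182) + Q(189, -42))/(1149 + K) = (-30 - 42)/(1149 - 987) = -72/162 = -72*1/162 = -4/9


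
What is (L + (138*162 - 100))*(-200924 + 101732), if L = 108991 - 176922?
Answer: 4530594600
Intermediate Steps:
L = -67931
(L + (138*162 - 100))*(-200924 + 101732) = (-67931 + (138*162 - 100))*(-200924 + 101732) = (-67931 + (22356 - 100))*(-99192) = (-67931 + 22256)*(-99192) = -45675*(-99192) = 4530594600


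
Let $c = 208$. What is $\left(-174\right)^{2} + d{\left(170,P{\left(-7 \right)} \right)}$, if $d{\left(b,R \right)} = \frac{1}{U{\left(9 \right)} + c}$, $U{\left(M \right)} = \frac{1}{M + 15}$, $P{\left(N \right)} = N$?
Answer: $\frac{151168092}{4993} \approx 30276.0$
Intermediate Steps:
$U{\left(M \right)} = \frac{1}{15 + M}$
$d{\left(b,R \right)} = \frac{24}{4993}$ ($d{\left(b,R \right)} = \frac{1}{\frac{1}{15 + 9} + 208} = \frac{1}{\frac{1}{24} + 208} = \frac{1}{\frac{4993}{24}} = \frac{24}{4993}$)
$\left(-174\right)^{2} + d{\left(170,P{\left(-7 \right)} \right)} = \left(-174\right)^{2} + \frac{24}{4993} = 30276 + \frac{24}{4993} = \frac{151168092}{4993}$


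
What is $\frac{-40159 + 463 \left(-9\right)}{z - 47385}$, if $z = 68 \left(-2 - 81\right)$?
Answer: $\frac{44326}{53029} \approx 0.83588$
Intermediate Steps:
$z = -5644$ ($z = 68 \left(-83\right) = -5644$)
$\frac{-40159 + 463 \left(-9\right)}{z - 47385} = \frac{-40159 + 463 \left(-9\right)}{-5644 - 47385} = \frac{-40159 - 4167}{-53029} = \left(-44326\right) \left(- \frac{1}{53029}\right) = \frac{44326}{53029}$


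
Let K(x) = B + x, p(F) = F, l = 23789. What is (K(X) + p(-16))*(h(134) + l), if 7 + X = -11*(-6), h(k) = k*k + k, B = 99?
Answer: 5946818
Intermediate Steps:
h(k) = k + k**2 (h(k) = k**2 + k = k + k**2)
X = 59 (X = -7 - 11*(-6) = -7 + 66 = 59)
K(x) = 99 + x
(K(X) + p(-16))*(h(134) + l) = ((99 + 59) - 16)*(134*(1 + 134) + 23789) = (158 - 16)*(134*135 + 23789) = 142*(18090 + 23789) = 142*41879 = 5946818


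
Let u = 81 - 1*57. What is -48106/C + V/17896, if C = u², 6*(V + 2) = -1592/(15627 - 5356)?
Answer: -552647937095/6617153376 ≈ -83.517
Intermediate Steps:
V = -62422/30813 (V = -2 + (-1592/(15627 - 5356))/6 = -2 + (-1592/10271)/6 = -2 + (-1592*1/10271)/6 = -2 + (⅙)*(-1592/10271) = -2 - 796/30813 = -62422/30813 ≈ -2.0258)
u = 24 (u = 81 - 57 = 24)
C = 576 (C = 24² = 576)
-48106/C + V/17896 = -48106/576 - 62422/30813/17896 = -48106*1/576 - 62422/30813*1/17896 = -24053/288 - 31211/275714724 = -552647937095/6617153376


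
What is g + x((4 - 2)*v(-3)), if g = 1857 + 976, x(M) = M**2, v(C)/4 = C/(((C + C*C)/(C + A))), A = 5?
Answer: 2897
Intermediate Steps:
v(C) = 4*C*(5 + C)/(C + C**2) (v(C) = 4*(C/(((C + C*C)/(C + 5)))) = 4*(C/(((C + C**2)/(5 + C)))) = 4*(C*((5 + C)/(C + C**2))) = 4*(C*(5 + C)/(C + C**2)) = 4*C*(5 + C)/(C + C**2))
g = 2833
g + x((4 - 2)*v(-3)) = 2833 + ((4 - 2)*(4*(5 - 3)/(1 - 3)))**2 = 2833 + (2*(4*2/(-2)))**2 = 2833 + (2*(4*(-1/2)*2))**2 = 2833 + (2*(-4))**2 = 2833 + (-8)**2 = 2833 + 64 = 2897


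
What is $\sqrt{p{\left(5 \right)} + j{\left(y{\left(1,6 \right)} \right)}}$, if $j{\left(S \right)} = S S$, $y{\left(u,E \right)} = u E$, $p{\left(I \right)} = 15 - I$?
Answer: $\sqrt{46} \approx 6.7823$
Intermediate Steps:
$y{\left(u,E \right)} = E u$
$j{\left(S \right)} = S^{2}$
$\sqrt{p{\left(5 \right)} + j{\left(y{\left(1,6 \right)} \right)}} = \sqrt{\left(15 - 5\right) + \left(6 \cdot 1\right)^{2}} = \sqrt{\left(15 - 5\right) + 6^{2}} = \sqrt{10 + 36} = \sqrt{46}$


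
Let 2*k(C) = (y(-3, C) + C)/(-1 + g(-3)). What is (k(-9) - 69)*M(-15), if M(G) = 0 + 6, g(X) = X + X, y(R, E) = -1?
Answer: -2868/7 ≈ -409.71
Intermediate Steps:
g(X) = 2*X
M(G) = 6
k(C) = 1/14 - C/14 (k(C) = ((-1 + C)/(-1 + 2*(-3)))/2 = ((-1 + C)/(-1 - 6))/2 = ((-1 + C)/(-7))/2 = ((-1 + C)*(-⅐))/2 = (⅐ - C/7)/2 = 1/14 - C/14)
(k(-9) - 69)*M(-15) = ((1/14 - 1/14*(-9)) - 69)*6 = ((1/14 + 9/14) - 69)*6 = (5/7 - 69)*6 = -478/7*6 = -2868/7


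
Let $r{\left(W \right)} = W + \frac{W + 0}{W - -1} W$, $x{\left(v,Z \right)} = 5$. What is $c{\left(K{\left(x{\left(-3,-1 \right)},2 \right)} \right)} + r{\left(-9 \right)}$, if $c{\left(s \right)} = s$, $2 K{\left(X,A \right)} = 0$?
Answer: $- \frac{153}{8} \approx -19.125$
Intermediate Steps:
$K{\left(X,A \right)} = 0$ ($K{\left(X,A \right)} = \frac{1}{2} \cdot 0 = 0$)
$r{\left(W \right)} = W + \frac{W^{2}}{1 + W}$ ($r{\left(W \right)} = W + \frac{W}{W + 1} W = W + \frac{W}{1 + W} W = W + \frac{W^{2}}{1 + W}$)
$c{\left(K{\left(x{\left(-3,-1 \right)},2 \right)} \right)} + r{\left(-9 \right)} = 0 - \frac{9 \left(1 + 2 \left(-9\right)\right)}{1 - 9} = 0 - \frac{9 \left(1 - 18\right)}{-8} = 0 - \left(- \frac{9}{8}\right) \left(-17\right) = 0 - \frac{153}{8} = - \frac{153}{8}$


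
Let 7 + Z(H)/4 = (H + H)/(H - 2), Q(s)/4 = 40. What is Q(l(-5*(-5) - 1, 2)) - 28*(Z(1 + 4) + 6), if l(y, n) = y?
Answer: 1208/3 ≈ 402.67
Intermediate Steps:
Q(s) = 160 (Q(s) = 4*40 = 160)
Z(H) = -28 + 8*H/(-2 + H) (Z(H) = -28 + 4*((H + H)/(H - 2)) = -28 + 4*((2*H)/(-2 + H)) = -28 + 4*(2*H/(-2 + H)) = -28 + 8*H/(-2 + H))
Q(l(-5*(-5) - 1, 2)) - 28*(Z(1 + 4) + 6) = 160 - 28*(4*(14 - 5*(1 + 4))/(-2 + (1 + 4)) + 6) = 160 - 28*(4*(14 - 5*5)/(-2 + 5) + 6) = 160 - 28*(4*(14 - 25)/3 + 6) = 160 - 28*(4*(1/3)*(-11) + 6) = 160 - 28*(-44/3 + 6) = 160 - 28*(-26)/3 = 160 - 1*(-728/3) = 160 + 728/3 = 1208/3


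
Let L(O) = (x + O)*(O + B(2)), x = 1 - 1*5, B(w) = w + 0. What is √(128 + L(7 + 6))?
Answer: √263 ≈ 16.217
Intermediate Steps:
B(w) = w
x = -4 (x = 1 - 5 = -4)
L(O) = (-4 + O)*(2 + O) (L(O) = (-4 + O)*(O + 2) = (-4 + O)*(2 + O))
√(128 + L(7 + 6)) = √(128 + (-8 + (7 + 6)² - 2*(7 + 6))) = √(128 + (-8 + 13² - 2*13)) = √(128 + (-8 + 169 - 26)) = √(128 + 135) = √263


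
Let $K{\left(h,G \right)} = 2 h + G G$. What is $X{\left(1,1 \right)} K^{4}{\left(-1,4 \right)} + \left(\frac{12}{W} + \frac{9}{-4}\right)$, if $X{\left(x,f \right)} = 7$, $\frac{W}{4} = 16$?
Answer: $\frac{4302559}{16} \approx 2.6891 \cdot 10^{5}$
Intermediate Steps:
$W = 64$ ($W = 4 \cdot 16 = 64$)
$K{\left(h,G \right)} = G^{2} + 2 h$ ($K{\left(h,G \right)} = 2 h + G^{2} = G^{2} + 2 h$)
$X{\left(1,1 \right)} K^{4}{\left(-1,4 \right)} + \left(\frac{12}{W} + \frac{9}{-4}\right) = 7 \left(4^{2} + 2 \left(-1\right)\right)^{4} + \left(\frac{12}{64} + \frac{9}{-4}\right) = 7 \left(16 - 2\right)^{4} + \left(12 \cdot \frac{1}{64} + 9 \left(- \frac{1}{4}\right)\right) = 7 \cdot 14^{4} + \left(\frac{3}{16} - \frac{9}{4}\right) = 7 \cdot 38416 - \frac{33}{16} = 268912 - \frac{33}{16} = \frac{4302559}{16}$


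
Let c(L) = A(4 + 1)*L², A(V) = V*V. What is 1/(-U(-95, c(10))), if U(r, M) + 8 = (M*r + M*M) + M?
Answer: -1/6014992 ≈ -1.6625e-7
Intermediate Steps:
A(V) = V²
c(L) = 25*L² (c(L) = (4 + 1)²*L² = 5²*L² = 25*L²)
U(r, M) = -8 + M + M² + M*r (U(r, M) = -8 + ((M*r + M*M) + M) = -8 + ((M*r + M²) + M) = -8 + ((M² + M*r) + M) = -8 + (M + M² + M*r) = -8 + M + M² + M*r)
1/(-U(-95, c(10))) = 1/(-(-8 + 25*10² + (25*10²)² + (25*10²)*(-95))) = 1/(-(-8 + 25*100 + (25*100)² + (25*100)*(-95))) = 1/(-(-8 + 2500 + 2500² + 2500*(-95))) = 1/(-(-8 + 2500 + 6250000 - 237500)) = 1/(-1*6014992) = 1/(-6014992) = -1/6014992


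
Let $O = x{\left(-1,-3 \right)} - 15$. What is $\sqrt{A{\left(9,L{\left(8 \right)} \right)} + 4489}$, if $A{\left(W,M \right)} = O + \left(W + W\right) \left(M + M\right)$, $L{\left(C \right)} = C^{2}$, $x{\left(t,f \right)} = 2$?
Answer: $2 \sqrt{1695} \approx 82.341$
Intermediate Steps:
$O = -13$ ($O = 2 - 15 = -13$)
$A{\left(W,M \right)} = -13 + 4 M W$ ($A{\left(W,M \right)} = -13 + \left(W + W\right) \left(M + M\right) = -13 + 2 W 2 M = -13 + 4 M W$)
$\sqrt{A{\left(9,L{\left(8 \right)} \right)} + 4489} = \sqrt{\left(-13 + 4 \cdot 8^{2} \cdot 9\right) + 4489} = \sqrt{\left(-13 + 4 \cdot 64 \cdot 9\right) + 4489} = \sqrt{\left(-13 + 2304\right) + 4489} = \sqrt{2291 + 4489} = \sqrt{6780} = 2 \sqrt{1695}$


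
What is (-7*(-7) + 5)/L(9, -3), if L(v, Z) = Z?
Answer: -18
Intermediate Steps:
(-7*(-7) + 5)/L(9, -3) = (-7*(-7) + 5)/(-3) = (49 + 5)*(-1/3) = 54*(-1/3) = -18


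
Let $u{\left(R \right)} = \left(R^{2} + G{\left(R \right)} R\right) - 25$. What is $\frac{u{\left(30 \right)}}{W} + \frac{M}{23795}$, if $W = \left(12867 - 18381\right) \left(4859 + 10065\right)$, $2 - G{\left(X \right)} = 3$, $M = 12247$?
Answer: $\frac{77522845109}{150624063240} \approx 0.51468$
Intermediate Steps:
$G{\left(X \right)} = -1$ ($G{\left(X \right)} = 2 - 3 = -1$)
$W = -82290936$ ($W = \left(-5514\right) 14924 = -82290936$)
$u{\left(R \right)} = -25 + R^{2} - R$ ($u{\left(R \right)} = \left(R^{2} - R\right) - 25 = -25 + R^{2} - R$)
$\frac{u{\left(30 \right)}}{W} + \frac{M}{23795} = \frac{-25 + 30^{2} - 30}{-82290936} + \frac{12247}{23795} = \left(-25 + 900 - 30\right) \left(- \frac{1}{82290936}\right) + 12247 \cdot \frac{1}{23795} = 845 \left(- \frac{1}{82290936}\right) + \frac{12247}{23795} = - \frac{65}{6330072} + \frac{12247}{23795} = \frac{77522845109}{150624063240}$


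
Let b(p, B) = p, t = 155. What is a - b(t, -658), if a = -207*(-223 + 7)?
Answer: 44557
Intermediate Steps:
a = 44712 (a = -207*(-216) = 44712)
a - b(t, -658) = 44712 - 1*155 = 44712 - 155 = 44557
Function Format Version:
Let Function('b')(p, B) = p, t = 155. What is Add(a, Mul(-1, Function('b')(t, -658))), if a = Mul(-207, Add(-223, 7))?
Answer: 44557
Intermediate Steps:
a = 44712 (a = Mul(-207, -216) = 44712)
Add(a, Mul(-1, Function('b')(t, -658))) = Add(44712, Mul(-1, 155)) = Add(44712, -155) = 44557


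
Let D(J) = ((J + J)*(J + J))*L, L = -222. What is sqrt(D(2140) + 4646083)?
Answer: I*sqrt(4062038717) ≈ 63734.0*I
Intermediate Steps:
D(J) = -888*J**2 (D(J) = ((J + J)*(J + J))*(-222) = ((2*J)*(2*J))*(-222) = (4*J**2)*(-222) = -888*J**2)
sqrt(D(2140) + 4646083) = sqrt(-888*2140**2 + 4646083) = sqrt(-888*4579600 + 4646083) = sqrt(-4066684800 + 4646083) = sqrt(-4062038717) = I*sqrt(4062038717)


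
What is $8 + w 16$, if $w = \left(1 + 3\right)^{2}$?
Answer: $264$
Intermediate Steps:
$w = 16$ ($w = 4^{2} = 16$)
$8 + w 16 = 8 + 16 \cdot 16 = 8 + 256 = 264$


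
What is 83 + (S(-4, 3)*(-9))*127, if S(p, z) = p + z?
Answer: 1226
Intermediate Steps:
83 + (S(-4, 3)*(-9))*127 = 83 + ((-4 + 3)*(-9))*127 = 83 - 1*(-9)*127 = 83 + 9*127 = 83 + 1143 = 1226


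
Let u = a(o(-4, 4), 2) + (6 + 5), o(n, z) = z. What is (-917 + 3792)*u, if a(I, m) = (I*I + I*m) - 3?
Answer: 92000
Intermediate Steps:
a(I, m) = -3 + I**2 + I*m (a(I, m) = (I**2 + I*m) - 3 = -3 + I**2 + I*m)
u = 32 (u = (-3 + 4**2 + 4*2) + (6 + 5) = (-3 + 16 + 8) + 11 = 21 + 11 = 32)
(-917 + 3792)*u = (-917 + 3792)*32 = 2875*32 = 92000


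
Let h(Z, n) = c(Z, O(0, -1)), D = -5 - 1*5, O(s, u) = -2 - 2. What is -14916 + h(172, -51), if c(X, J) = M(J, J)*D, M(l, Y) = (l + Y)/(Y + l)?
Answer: -14926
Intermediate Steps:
O(s, u) = -4
M(l, Y) = 1 (M(l, Y) = (Y + l)/(Y + l) = 1)
D = -10 (D = -5 - 5 = -10)
c(X, J) = -10 (c(X, J) = 1*(-10) = -10)
h(Z, n) = -10
-14916 + h(172, -51) = -14916 - 10 = -14926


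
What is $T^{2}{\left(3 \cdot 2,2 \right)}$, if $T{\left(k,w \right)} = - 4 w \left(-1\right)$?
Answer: $64$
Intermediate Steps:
$T{\left(k,w \right)} = 4 w$
$T^{2}{\left(3 \cdot 2,2 \right)} = \left(4 \cdot 2\right)^{2} = 8^{2} = 64$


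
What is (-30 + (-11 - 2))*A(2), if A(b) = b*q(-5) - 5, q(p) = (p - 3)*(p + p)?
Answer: -6665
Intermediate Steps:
q(p) = 2*p*(-3 + p) (q(p) = (-3 + p)*(2*p) = 2*p*(-3 + p))
A(b) = -5 + 80*b (A(b) = b*(2*(-5)*(-3 - 5)) - 5 = b*(2*(-5)*(-8)) - 5 = b*80 - 5 = 80*b - 5 = -5 + 80*b)
(-30 + (-11 - 2))*A(2) = (-30 + (-11 - 2))*(-5 + 80*2) = (-30 - 13)*(-5 + 160) = -43*155 = -6665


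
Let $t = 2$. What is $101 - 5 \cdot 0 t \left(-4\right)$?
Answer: $101$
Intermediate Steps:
$101 - 5 \cdot 0 t \left(-4\right) = 101 - 5 \cdot 0 \cdot 2 \left(-4\right) = 101 - 5 \cdot 0 \left(-4\right) = 101 - 0 = 101 + 0 = 101$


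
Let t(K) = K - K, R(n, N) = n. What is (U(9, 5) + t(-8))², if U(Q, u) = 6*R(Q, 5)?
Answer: 2916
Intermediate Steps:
t(K) = 0
U(Q, u) = 6*Q
(U(9, 5) + t(-8))² = (6*9 + 0)² = (54 + 0)² = 54² = 2916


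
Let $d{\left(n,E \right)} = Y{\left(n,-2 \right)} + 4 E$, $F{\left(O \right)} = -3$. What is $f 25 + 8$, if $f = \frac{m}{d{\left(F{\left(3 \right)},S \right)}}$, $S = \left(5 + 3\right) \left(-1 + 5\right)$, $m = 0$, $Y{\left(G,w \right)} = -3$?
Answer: $8$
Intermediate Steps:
$S = 32$ ($S = 8 \cdot 4 = 32$)
$d{\left(n,E \right)} = -3 + 4 E$
$f = 0$ ($f = \frac{0}{-3 + 4 \cdot 32} = \frac{0}{-3 + 128} = \frac{0}{125} = 0 \cdot \frac{1}{125} = 0$)
$f 25 + 8 = 0 \cdot 25 + 8 = 0 + 8 = 8$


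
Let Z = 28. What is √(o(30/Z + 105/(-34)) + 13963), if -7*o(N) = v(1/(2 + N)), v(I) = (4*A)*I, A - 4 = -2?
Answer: 3*√1559 ≈ 118.45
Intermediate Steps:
A = 2 (A = 4 - 2 = 2)
v(I) = 8*I (v(I) = (4*2)*I = 8*I)
o(N) = -8/(7*(2 + N))
√(o(30/Z + 105/(-34)) + 13963) = √(-8/(14 + 7*(30/28 + 105/(-34))) + 13963) = √(-8/(14 + 7*(30*(1/28) + 105*(-1/34))) + 13963) = √(-8/(14 + 7*(15/14 - 105/34)) + 13963) = √(-8/(14 + 7*(-240/119)) + 13963) = √(-8/(14 - 240/17) + 13963) = √(-8/(-2/17) + 13963) = √(-8*(-17/2) + 13963) = √(68 + 13963) = √14031 = 3*√1559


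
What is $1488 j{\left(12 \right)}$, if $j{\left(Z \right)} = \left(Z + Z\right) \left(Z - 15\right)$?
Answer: $-107136$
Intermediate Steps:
$j{\left(Z \right)} = 2 Z \left(-15 + Z\right)$
$1488 j{\left(12 \right)} = 1488 \cdot 2 \cdot 12 \left(-15 + 12\right) = 1488 \cdot 2 \cdot 12 \left(-3\right) = 1488 \left(-72\right) = -107136$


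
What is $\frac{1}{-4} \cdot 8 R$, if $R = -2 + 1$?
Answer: $2$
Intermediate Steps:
$R = -1$
$\frac{1}{-4} \cdot 8 R = \frac{1}{-4} \cdot 8 \left(-1\right) = \left(- \frac{1}{4}\right) 8 \left(-1\right) = \left(-2\right) \left(-1\right) = 2$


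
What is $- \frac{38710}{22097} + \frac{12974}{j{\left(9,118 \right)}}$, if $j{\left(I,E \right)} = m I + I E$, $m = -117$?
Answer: $\frac{286338088}{198873} \approx 1439.8$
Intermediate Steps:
$j{\left(I,E \right)} = - 117 I + E I$ ($j{\left(I,E \right)} = - 117 I + I E = - 117 I + E I$)
$- \frac{38710}{22097} + \frac{12974}{j{\left(9,118 \right)}} = - \frac{38710}{22097} + \frac{12974}{9 \left(-117 + 118\right)} = \left(-38710\right) \frac{1}{22097} + \frac{12974}{9 \cdot 1} = - \frac{38710}{22097} + \frac{12974}{9} = \frac{286338088}{198873}$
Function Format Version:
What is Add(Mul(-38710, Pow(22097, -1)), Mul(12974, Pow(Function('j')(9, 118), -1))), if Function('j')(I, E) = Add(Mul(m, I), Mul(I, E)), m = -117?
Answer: Rational(286338088, 198873) ≈ 1439.8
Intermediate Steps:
Function('j')(I, E) = Add(Mul(-117, I), Mul(E, I)) (Function('j')(I, E) = Add(Mul(-117, I), Mul(I, E)) = Add(Mul(-117, I), Mul(E, I)))
Add(Mul(-38710, Pow(22097, -1)), Mul(12974, Pow(Function('j')(9, 118), -1))) = Add(Mul(-38710, Pow(22097, -1)), Mul(12974, Pow(Mul(9, Add(-117, 118)), -1))) = Add(Mul(-38710, Rational(1, 22097)), Mul(12974, Pow(Mul(9, 1), -1))) = Add(Rational(-38710, 22097), Mul(12974, Pow(9, -1))) = Add(Rational(-38710, 22097), Mul(12974, Rational(1, 9))) = Add(Rational(-38710, 22097), Rational(12974, 9)) = Rational(286338088, 198873)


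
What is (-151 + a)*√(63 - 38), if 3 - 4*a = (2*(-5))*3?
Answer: -2855/4 ≈ -713.75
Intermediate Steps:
a = 33/4 (a = ¾ - 2*(-5)*3/4 = ¾ - (-5)*3/2 = ¾ - ¼*(-30) = ¾ + 15/2 = 33/4 ≈ 8.2500)
(-151 + a)*√(63 - 38) = (-151 + 33/4)*√(63 - 38) = -571*√25/4 = -571/4*5 = -2855/4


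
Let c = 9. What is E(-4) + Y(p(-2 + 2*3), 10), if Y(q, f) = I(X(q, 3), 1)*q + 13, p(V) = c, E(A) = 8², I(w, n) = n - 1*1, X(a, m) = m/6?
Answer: 77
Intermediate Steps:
X(a, m) = m/6 (X(a, m) = m*(⅙) = m/6)
I(w, n) = -1 + n (I(w, n) = n - 1 = -1 + n)
E(A) = 64
p(V) = 9
Y(q, f) = 13 (Y(q, f) = (-1 + 1)*q + 13 = 0*q + 13 = 0 + 13 = 13)
E(-4) + Y(p(-2 + 2*3), 10) = 64 + 13 = 77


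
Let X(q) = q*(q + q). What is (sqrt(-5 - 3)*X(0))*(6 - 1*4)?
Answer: 0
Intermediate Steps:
X(q) = 2*q**2 (X(q) = q*(2*q) = 2*q**2)
(sqrt(-5 - 3)*X(0))*(6 - 1*4) = (sqrt(-5 - 3)*(2*0**2))*(6 - 1*4) = (sqrt(-8)*(2*0))*(6 - 4) = ((2*I*sqrt(2))*0)*2 = 0*2 = 0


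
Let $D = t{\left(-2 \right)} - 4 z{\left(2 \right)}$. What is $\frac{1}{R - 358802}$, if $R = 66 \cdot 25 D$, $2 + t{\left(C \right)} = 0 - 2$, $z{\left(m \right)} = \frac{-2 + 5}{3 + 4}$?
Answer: $- \frac{7}{2577614} \approx -2.7157 \cdot 10^{-6}$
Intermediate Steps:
$z{\left(m \right)} = \frac{3}{7}$
$t{\left(C \right)} = -4$ ($t{\left(C \right)} = -2 + \left(0 - 2\right) = -2 - 2 = -4$)
$D = - \frac{40}{7}$ ($D = -4 - \frac{12}{7} = - \frac{40}{7} \approx -5.7143$)
$R = - \frac{66000}{7}$ ($R = 66 \cdot 25 \left(- \frac{40}{7}\right) = 1650 \left(- \frac{40}{7}\right) = - \frac{66000}{7} \approx -9428.6$)
$\frac{1}{R - 358802} = \frac{1}{- \frac{66000}{7} - 358802} = \frac{1}{- \frac{2577614}{7}} = - \frac{7}{2577614}$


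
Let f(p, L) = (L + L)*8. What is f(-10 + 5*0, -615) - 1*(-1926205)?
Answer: 1916365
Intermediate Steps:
f(p, L) = 16*L (f(p, L) = (2*L)*8 = 16*L)
f(-10 + 5*0, -615) - 1*(-1926205) = 16*(-615) - 1*(-1926205) = -9840 + 1926205 = 1916365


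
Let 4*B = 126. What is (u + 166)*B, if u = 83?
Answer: 15687/2 ≈ 7843.5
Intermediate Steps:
B = 63/2 (B = (¼)*126 = 63/2 ≈ 31.500)
(u + 166)*B = (83 + 166)*(63/2) = 249*(63/2) = 15687/2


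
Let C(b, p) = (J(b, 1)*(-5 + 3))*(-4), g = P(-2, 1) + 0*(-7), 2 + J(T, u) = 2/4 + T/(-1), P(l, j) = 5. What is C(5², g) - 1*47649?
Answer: -47861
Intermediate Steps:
J(T, u) = -3/2 - T (J(T, u) = -2 + (2/4 + T/(-1)) = -2 + (2*(¼) + T*(-1)) = -2 + (½ - T) = -3/2 - T)
g = 5 (g = 5 + 0*(-7) = 5 + 0 = 5)
C(b, p) = -12 - 8*b (C(b, p) = ((-3/2 - b)*(-5 + 3))*(-4) = ((-3/2 - b)*(-2))*(-4) = (3 + 2*b)*(-4) = -12 - 8*b)
C(5², g) - 1*47649 = (-12 - 8*5²) - 1*47649 = (-12 - 8*25) - 47649 = (-12 - 200) - 47649 = -212 - 47649 = -47861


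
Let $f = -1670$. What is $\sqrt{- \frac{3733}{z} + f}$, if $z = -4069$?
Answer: $\frac{i \sqrt{27634601293}}{4069} \approx 40.854 i$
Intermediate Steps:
$\sqrt{- \frac{3733}{z} + f} = \sqrt{- \frac{3733}{-4069} - 1670} = \sqrt{\left(-3733\right) \left(- \frac{1}{4069}\right) - 1670} = \sqrt{\frac{3733}{4069} - 1670} = \sqrt{- \frac{6791497}{4069}} = \frac{i \sqrt{27634601293}}{4069}$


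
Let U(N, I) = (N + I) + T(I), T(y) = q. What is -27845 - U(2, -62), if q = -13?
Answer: -27772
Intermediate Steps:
T(y) = -13
U(N, I) = -13 + I + N (U(N, I) = (N + I) - 13 = (I + N) - 13 = -13 + I + N)
-27845 - U(2, -62) = -27845 - (-13 - 62 + 2) = -27845 - 1*(-73) = -27845 + 73 = -27772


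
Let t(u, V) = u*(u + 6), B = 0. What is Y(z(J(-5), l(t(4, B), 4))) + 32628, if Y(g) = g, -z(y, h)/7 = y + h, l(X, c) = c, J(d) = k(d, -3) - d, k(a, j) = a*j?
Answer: 32460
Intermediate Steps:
J(d) = -4*d (J(d) = d*(-3) - d = -3*d - d = -4*d)
t(u, V) = u*(6 + u)
z(y, h) = -7*h - 7*y (z(y, h) = -7*(y + h) = -7*(h + y) = -7*h - 7*y)
Y(z(J(-5), l(t(4, B), 4))) + 32628 = (-7*4 - (-28)*(-5)) + 32628 = (-28 - 7*20) + 32628 = (-28 - 140) + 32628 = -168 + 32628 = 32460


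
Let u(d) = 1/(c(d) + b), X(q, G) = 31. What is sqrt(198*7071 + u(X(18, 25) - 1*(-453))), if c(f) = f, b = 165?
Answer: sqrt(589705830307)/649 ≈ 1183.2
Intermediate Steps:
u(d) = 1/(165 + d) (u(d) = 1/(d + 165) = 1/(165 + d))
sqrt(198*7071 + u(X(18, 25) - 1*(-453))) = sqrt(198*7071 + 1/(165 + (31 - 1*(-453)))) = sqrt(1400058 + 1/(165 + (31 + 453))) = sqrt(1400058 + 1/(165 + 484)) = sqrt(1400058 + 1/649) = sqrt(908637643/649) = sqrt(589705830307)/649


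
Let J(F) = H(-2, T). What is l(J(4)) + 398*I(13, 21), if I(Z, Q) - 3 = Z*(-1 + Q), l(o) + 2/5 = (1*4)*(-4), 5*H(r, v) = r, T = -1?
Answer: 523288/5 ≈ 1.0466e+5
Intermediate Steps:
H(r, v) = r/5
J(F) = -2/5 (J(F) = (1/5)*(-2) = -2/5)
l(o) = -82/5 (l(o) = -2/5 + (1*4)*(-4) = -2/5 + 4*(-4) = -2/5 - 16 = -82/5)
I(Z, Q) = 3 + Z*(-1 + Q)
l(J(4)) + 398*I(13, 21) = -82/5 + 398*(3 - 1*13 + 21*13) = -82/5 + 398*(3 - 13 + 273) = -82/5 + 398*263 = -82/5 + 104674 = 523288/5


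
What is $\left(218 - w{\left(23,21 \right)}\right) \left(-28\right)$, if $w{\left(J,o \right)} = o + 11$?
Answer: $-5208$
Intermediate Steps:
$w{\left(J,o \right)} = 11 + o$
$\left(218 - w{\left(23,21 \right)}\right) \left(-28\right) = \left(218 - \left(11 + 21\right)\right) \left(-28\right) = \left(218 - 32\right) \left(-28\right) = 186 \left(-28\right) = -5208$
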